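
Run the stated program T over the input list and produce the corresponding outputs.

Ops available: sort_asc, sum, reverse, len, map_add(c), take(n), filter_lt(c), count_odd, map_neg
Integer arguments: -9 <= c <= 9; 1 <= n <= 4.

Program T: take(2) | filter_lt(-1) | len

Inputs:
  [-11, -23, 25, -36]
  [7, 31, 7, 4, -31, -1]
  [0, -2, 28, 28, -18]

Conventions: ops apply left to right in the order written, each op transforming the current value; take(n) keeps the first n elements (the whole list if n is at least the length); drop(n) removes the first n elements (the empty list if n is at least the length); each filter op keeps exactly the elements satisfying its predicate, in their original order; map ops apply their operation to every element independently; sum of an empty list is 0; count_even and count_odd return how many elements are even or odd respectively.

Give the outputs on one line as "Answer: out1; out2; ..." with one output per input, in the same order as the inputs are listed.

Execution, op by op:
  [-11, -23, 25, -36] -> [-11, -23] -> [-11, -23] -> 2
  [7, 31, 7, 4, -31, -1] -> [7, 31] -> [] -> 0
  [0, -2, 28, 28, -18] -> [0, -2] -> [-2] -> 1

2; 0; 1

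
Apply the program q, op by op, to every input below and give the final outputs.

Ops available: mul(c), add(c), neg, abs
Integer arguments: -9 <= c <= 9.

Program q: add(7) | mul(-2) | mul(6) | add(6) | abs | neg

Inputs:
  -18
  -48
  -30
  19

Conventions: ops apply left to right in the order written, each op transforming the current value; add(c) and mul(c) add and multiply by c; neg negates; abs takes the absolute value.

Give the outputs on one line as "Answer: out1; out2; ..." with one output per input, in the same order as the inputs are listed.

-138; -498; -282; -306

Execution, op by op:
  -18 -> -11 -> 22 -> 132 -> 138 -> 138 -> -138
  -48 -> -41 -> 82 -> 492 -> 498 -> 498 -> -498
  -30 -> -23 -> 46 -> 276 -> 282 -> 282 -> -282
  19 -> 26 -> -52 -> -312 -> -306 -> 306 -> -306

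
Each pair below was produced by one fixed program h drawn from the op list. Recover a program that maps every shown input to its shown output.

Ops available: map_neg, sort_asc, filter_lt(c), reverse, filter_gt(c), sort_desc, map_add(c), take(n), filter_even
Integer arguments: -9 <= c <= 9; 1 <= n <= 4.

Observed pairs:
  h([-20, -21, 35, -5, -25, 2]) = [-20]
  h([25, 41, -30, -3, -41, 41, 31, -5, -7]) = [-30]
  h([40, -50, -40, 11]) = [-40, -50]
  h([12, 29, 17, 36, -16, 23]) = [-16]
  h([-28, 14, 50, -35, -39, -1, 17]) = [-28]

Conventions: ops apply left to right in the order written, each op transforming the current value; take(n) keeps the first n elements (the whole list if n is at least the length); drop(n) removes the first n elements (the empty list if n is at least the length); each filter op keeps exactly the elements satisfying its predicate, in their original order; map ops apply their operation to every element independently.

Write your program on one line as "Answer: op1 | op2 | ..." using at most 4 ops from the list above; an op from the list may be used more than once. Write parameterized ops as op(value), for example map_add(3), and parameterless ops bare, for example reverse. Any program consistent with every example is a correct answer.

filter_lt(-4) | sort_desc | filter_even

Check, running the answer program on each example:
  [-20, -21, 35, -5, -25, 2] -> [-20, -21, -5, -25] -> [-5, -20, -21, -25] -> [-20]
  [25, 41, -30, -3, -41, 41, 31, -5, -7] -> [-30, -41, -5, -7] -> [-5, -7, -30, -41] -> [-30]
  [40, -50, -40, 11] -> [-50, -40] -> [-40, -50] -> [-40, -50]
  [12, 29, 17, 36, -16, 23] -> [-16] -> [-16] -> [-16]
  [-28, 14, 50, -35, -39, -1, 17] -> [-28, -35, -39] -> [-28, -35, -39] -> [-28]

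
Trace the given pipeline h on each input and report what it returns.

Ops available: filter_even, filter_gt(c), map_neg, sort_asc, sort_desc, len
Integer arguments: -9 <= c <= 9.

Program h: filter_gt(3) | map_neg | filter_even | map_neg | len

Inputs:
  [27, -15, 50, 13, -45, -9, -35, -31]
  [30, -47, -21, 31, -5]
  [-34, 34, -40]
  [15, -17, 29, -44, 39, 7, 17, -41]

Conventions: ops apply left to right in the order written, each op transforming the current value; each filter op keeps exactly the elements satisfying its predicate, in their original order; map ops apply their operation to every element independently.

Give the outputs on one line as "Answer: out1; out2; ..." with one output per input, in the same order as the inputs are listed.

1; 1; 1; 0

Execution, op by op:
  [27, -15, 50, 13, -45, -9, -35, -31] -> [27, 50, 13] -> [-27, -50, -13] -> [-50] -> [50] -> 1
  [30, -47, -21, 31, -5] -> [30, 31] -> [-30, -31] -> [-30] -> [30] -> 1
  [-34, 34, -40] -> [34] -> [-34] -> [-34] -> [34] -> 1
  [15, -17, 29, -44, 39, 7, 17, -41] -> [15, 29, 39, 7, 17] -> [-15, -29, -39, -7, -17] -> [] -> [] -> 0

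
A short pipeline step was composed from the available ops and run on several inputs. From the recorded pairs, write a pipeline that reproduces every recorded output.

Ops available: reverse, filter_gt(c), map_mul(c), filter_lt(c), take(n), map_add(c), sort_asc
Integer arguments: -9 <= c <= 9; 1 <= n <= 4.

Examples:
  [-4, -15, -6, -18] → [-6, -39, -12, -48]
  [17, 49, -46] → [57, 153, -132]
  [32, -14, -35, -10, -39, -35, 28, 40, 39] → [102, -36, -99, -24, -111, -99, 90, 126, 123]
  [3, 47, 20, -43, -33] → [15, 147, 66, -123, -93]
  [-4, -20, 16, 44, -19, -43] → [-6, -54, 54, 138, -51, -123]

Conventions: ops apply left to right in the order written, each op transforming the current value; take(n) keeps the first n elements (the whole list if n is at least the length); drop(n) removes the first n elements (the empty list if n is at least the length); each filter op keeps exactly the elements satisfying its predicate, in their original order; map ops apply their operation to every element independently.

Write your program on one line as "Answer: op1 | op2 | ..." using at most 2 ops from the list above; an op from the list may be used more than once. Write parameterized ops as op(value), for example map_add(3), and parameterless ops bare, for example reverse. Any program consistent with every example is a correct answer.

map_add(2) | map_mul(3)

Check, running the answer program on each example:
  [-4, -15, -6, -18] -> [-2, -13, -4, -16] -> [-6, -39, -12, -48]
  [17, 49, -46] -> [19, 51, -44] -> [57, 153, -132]
  [32, -14, -35, -10, -39, -35, 28, 40, 39] -> [34, -12, -33, -8, -37, -33, 30, 42, 41] -> [102, -36, -99, -24, -111, -99, 90, 126, 123]
  [3, 47, 20, -43, -33] -> [5, 49, 22, -41, -31] -> [15, 147, 66, -123, -93]
  [-4, -20, 16, 44, -19, -43] -> [-2, -18, 18, 46, -17, -41] -> [-6, -54, 54, 138, -51, -123]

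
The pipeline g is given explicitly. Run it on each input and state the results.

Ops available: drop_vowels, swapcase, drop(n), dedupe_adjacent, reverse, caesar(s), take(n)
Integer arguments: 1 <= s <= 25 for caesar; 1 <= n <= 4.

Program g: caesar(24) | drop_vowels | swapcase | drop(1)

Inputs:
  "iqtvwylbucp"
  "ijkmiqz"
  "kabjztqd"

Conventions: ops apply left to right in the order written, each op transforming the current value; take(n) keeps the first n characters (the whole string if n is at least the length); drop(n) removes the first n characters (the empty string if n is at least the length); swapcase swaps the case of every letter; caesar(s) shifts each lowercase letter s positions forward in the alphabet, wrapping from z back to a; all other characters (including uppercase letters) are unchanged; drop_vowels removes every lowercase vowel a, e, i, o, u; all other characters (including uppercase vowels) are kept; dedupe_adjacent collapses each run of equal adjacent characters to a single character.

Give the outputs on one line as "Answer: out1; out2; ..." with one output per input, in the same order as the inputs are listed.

Execution, op by op:
  "iqtvwylbucp" -> "gortuwjzsan" -> "grtwjzsn" -> "GRTWJZSN" -> "RTWJZSN"
  "ijkmiqz" -> "ghikgox" -> "ghkgx" -> "GHKGX" -> "HKGX"
  "kabjztqd" -> "iyzhxrob" -> "yzhxrb" -> "YZHXRB" -> "ZHXRB"

"RTWJZSN"; "HKGX"; "ZHXRB"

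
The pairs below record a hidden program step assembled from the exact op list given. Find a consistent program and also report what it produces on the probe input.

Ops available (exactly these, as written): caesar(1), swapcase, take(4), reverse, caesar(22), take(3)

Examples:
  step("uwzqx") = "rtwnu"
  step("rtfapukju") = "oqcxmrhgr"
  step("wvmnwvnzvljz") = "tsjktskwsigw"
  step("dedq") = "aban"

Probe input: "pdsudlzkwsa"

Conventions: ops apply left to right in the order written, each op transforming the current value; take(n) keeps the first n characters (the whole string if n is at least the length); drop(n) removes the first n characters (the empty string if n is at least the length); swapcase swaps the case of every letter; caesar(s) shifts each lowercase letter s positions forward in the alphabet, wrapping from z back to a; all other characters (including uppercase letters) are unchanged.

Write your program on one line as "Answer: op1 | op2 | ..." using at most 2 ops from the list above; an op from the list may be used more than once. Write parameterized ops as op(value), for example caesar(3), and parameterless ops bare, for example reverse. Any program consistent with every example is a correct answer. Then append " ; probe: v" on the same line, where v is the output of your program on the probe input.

caesar(22) | caesar(1) ; probe: "mapraiwhtpx"

Check, running the answer program on each example:
  "uwzqx" -> "qsvmt" -> "rtwnu"
  "rtfapukju" -> "npbwlqgfq" -> "oqcxmrhgr"
  "wvmnwvnzvljz" -> "srijsrjvrhfv" -> "tsjktskwsigw"
  "dedq" -> "zazm" -> "aban"
  probe: "pdsudlzkwsa" -> "lzoqzhvgsow" -> "mapraiwhtpx"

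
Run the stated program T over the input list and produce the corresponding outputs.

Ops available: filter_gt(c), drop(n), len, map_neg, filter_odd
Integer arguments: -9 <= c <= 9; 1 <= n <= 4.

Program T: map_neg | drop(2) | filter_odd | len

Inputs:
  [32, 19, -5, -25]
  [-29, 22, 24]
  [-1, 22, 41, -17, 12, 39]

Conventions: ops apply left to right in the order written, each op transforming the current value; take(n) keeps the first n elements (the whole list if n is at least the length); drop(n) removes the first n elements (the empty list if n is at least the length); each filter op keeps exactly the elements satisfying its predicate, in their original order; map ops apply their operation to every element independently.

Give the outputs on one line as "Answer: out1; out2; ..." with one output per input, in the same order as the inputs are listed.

2; 0; 3

Execution, op by op:
  [32, 19, -5, -25] -> [-32, -19, 5, 25] -> [5, 25] -> [5, 25] -> 2
  [-29, 22, 24] -> [29, -22, -24] -> [-24] -> [] -> 0
  [-1, 22, 41, -17, 12, 39] -> [1, -22, -41, 17, -12, -39] -> [-41, 17, -12, -39] -> [-41, 17, -39] -> 3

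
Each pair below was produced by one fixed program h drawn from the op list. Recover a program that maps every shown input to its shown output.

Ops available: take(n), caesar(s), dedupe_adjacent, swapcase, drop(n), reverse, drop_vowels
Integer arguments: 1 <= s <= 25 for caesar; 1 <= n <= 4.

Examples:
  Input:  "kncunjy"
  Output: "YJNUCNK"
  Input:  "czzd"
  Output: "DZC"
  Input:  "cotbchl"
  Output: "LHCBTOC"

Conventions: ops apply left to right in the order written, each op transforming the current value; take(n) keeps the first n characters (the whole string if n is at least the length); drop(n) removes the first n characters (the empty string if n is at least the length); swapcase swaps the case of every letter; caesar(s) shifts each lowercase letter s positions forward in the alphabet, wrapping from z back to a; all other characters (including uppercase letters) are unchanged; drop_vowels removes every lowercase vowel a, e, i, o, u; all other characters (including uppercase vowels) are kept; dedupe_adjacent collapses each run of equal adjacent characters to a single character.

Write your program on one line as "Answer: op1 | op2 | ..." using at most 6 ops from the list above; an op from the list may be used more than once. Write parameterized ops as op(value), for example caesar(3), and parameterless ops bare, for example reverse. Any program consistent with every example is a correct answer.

reverse | swapcase | reverse | dedupe_adjacent | reverse

Check, running the answer program on each example:
  "kncunjy" -> "yjnucnk" -> "YJNUCNK" -> "KNCUNJY" -> "KNCUNJY" -> "YJNUCNK"
  "czzd" -> "dzzc" -> "DZZC" -> "CZZD" -> "CZD" -> "DZC"
  "cotbchl" -> "lhcbtoc" -> "LHCBTOC" -> "COTBCHL" -> "COTBCHL" -> "LHCBTOC"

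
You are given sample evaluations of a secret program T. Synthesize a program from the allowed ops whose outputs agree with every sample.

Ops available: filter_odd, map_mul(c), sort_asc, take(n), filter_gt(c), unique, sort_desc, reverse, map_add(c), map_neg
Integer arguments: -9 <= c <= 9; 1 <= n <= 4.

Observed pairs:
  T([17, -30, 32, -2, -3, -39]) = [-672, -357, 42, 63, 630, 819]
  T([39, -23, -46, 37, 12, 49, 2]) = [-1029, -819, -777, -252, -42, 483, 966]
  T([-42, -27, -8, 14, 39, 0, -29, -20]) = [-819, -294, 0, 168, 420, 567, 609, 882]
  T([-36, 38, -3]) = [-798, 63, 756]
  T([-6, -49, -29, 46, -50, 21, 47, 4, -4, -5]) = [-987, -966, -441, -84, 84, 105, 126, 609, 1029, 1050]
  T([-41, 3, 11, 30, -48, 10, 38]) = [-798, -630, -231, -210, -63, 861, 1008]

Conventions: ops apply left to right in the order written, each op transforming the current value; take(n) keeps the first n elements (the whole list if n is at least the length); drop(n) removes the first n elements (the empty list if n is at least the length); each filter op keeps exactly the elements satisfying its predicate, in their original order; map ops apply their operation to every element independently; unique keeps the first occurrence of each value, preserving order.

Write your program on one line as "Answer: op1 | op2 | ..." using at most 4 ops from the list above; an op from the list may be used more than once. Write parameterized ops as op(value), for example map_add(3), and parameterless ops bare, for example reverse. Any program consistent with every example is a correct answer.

sort_asc | map_mul(7) | sort_desc | map_mul(-3)

Check, running the answer program on each example:
  [17, -30, 32, -2, -3, -39] -> [-39, -30, -3, -2, 17, 32] -> [-273, -210, -21, -14, 119, 224] -> [224, 119, -14, -21, -210, -273] -> [-672, -357, 42, 63, 630, 819]
  [39, -23, -46, 37, 12, 49, 2] -> [-46, -23, 2, 12, 37, 39, 49] -> [-322, -161, 14, 84, 259, 273, 343] -> [343, 273, 259, 84, 14, -161, -322] -> [-1029, -819, -777, -252, -42, 483, 966]
  [-42, -27, -8, 14, 39, 0, -29, -20] -> [-42, -29, -27, -20, -8, 0, 14, 39] -> [-294, -203, -189, -140, -56, 0, 98, 273] -> [273, 98, 0, -56, -140, -189, -203, -294] -> [-819, -294, 0, 168, 420, 567, 609, 882]
  [-36, 38, -3] -> [-36, -3, 38] -> [-252, -21, 266] -> [266, -21, -252] -> [-798, 63, 756]
  [-6, -49, -29, 46, -50, 21, 47, 4, -4, -5] -> [-50, -49, -29, -6, -5, -4, 4, 21, 46, 47] -> [-350, -343, -203, -42, -35, -28, 28, 147, 322, 329] -> [329, 322, 147, 28, -28, -35, -42, -203, -343, -350] -> [-987, -966, -441, -84, 84, 105, 126, 609, 1029, 1050]
  [-41, 3, 11, 30, -48, 10, 38] -> [-48, -41, 3, 10, 11, 30, 38] -> [-336, -287, 21, 70, 77, 210, 266] -> [266, 210, 77, 70, 21, -287, -336] -> [-798, -630, -231, -210, -63, 861, 1008]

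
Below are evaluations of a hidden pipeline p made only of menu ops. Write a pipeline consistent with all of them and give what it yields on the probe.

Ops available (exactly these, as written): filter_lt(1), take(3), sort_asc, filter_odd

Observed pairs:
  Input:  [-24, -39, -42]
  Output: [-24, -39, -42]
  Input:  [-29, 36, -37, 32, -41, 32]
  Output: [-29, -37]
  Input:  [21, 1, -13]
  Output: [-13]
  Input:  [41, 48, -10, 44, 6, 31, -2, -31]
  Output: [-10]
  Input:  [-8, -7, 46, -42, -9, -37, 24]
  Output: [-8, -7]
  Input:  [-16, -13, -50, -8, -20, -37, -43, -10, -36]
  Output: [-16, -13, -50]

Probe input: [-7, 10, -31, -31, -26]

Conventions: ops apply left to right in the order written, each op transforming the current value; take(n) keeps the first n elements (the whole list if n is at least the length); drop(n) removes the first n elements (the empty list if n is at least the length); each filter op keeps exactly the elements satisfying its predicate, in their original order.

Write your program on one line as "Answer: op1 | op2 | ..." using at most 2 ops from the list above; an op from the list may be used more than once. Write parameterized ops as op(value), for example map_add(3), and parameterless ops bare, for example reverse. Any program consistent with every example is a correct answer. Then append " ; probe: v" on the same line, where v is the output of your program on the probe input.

take(3) | filter_lt(1) ; probe: [-7, -31]

Check, running the answer program on each example:
  [-24, -39, -42] -> [-24, -39, -42] -> [-24, -39, -42]
  [-29, 36, -37, 32, -41, 32] -> [-29, 36, -37] -> [-29, -37]
  [21, 1, -13] -> [21, 1, -13] -> [-13]
  [41, 48, -10, 44, 6, 31, -2, -31] -> [41, 48, -10] -> [-10]
  [-8, -7, 46, -42, -9, -37, 24] -> [-8, -7, 46] -> [-8, -7]
  [-16, -13, -50, -8, -20, -37, -43, -10, -36] -> [-16, -13, -50] -> [-16, -13, -50]
  probe: [-7, 10, -31, -31, -26] -> [-7, 10, -31] -> [-7, -31]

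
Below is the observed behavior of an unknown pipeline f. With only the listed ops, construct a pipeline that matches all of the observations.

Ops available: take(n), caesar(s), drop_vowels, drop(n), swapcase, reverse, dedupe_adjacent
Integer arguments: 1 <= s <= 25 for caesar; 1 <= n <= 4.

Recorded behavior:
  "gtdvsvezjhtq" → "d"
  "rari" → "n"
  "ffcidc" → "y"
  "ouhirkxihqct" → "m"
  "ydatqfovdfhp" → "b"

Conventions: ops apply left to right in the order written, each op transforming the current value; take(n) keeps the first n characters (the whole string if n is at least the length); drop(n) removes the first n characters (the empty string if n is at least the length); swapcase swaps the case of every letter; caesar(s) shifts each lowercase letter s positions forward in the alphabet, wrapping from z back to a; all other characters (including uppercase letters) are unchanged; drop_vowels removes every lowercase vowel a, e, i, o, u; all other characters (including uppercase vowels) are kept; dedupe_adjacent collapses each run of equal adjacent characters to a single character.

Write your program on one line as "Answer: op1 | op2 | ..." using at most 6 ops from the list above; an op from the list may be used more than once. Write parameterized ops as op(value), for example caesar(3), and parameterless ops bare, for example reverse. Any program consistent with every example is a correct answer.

reverse | drop(2) | dedupe_adjacent | drop_vowels | caesar(22) | take(1)

Check, running the answer program on each example:
  "gtdvsvezjhtq" -> "qthjzevsvdtg" -> "hjzevsvdtg" -> "hjzevsvdtg" -> "hjzvsvdtg" -> "dfvrorzpc" -> "d"
  "rari" -> "irar" -> "ar" -> "ar" -> "r" -> "n" -> "n"
  "ffcidc" -> "cdicff" -> "icff" -> "icf" -> "cf" -> "yb" -> "y"
  "ouhirkxihqct" -> "tcqhixkrihuo" -> "qhixkrihuo" -> "qhixkrihuo" -> "qhxkrh" -> "mdtgnd" -> "m"
  "ydatqfovdfhp" -> "phfdvofqtady" -> "fdvofqtady" -> "fdvofqtady" -> "fdvfqtdy" -> "bzrbmpzu" -> "b"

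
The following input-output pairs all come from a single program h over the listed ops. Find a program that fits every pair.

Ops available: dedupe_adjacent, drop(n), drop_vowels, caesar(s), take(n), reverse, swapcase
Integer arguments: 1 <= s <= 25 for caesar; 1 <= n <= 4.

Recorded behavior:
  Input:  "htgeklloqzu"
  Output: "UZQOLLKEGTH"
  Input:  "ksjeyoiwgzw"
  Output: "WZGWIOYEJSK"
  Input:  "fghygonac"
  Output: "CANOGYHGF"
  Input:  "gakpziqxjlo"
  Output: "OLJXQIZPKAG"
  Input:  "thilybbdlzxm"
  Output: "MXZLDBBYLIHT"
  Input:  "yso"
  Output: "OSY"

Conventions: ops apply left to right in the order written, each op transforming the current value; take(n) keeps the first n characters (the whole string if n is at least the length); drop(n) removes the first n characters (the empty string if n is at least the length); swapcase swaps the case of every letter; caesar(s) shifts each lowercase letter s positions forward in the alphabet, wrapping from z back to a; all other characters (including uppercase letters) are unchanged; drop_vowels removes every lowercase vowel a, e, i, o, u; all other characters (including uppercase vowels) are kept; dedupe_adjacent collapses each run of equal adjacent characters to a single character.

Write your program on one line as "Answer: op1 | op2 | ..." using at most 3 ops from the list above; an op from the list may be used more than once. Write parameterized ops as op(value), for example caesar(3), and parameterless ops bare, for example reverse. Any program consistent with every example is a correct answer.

swapcase | reverse

Check, running the answer program on each example:
  "htgeklloqzu" -> "HTGEKLLOQZU" -> "UZQOLLKEGTH"
  "ksjeyoiwgzw" -> "KSJEYOIWGZW" -> "WZGWIOYEJSK"
  "fghygonac" -> "FGHYGONAC" -> "CANOGYHGF"
  "gakpziqxjlo" -> "GAKPZIQXJLO" -> "OLJXQIZPKAG"
  "thilybbdlzxm" -> "THILYBBDLZXM" -> "MXZLDBBYLIHT"
  "yso" -> "YSO" -> "OSY"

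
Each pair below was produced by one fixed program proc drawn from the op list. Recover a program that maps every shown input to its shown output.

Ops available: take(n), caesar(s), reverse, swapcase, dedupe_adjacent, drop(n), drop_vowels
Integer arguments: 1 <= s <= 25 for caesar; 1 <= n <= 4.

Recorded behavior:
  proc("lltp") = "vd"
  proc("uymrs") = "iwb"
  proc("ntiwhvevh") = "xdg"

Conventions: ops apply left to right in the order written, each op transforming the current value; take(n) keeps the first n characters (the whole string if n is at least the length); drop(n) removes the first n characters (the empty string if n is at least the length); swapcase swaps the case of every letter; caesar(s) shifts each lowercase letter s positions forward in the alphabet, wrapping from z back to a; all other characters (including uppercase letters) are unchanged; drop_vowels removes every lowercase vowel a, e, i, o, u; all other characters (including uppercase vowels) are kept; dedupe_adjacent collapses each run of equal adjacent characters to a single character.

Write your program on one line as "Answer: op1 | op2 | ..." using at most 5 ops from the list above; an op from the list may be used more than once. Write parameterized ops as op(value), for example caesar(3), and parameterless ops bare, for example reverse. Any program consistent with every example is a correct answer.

drop_vowels | caesar(10) | take(3) | dedupe_adjacent

Check, running the answer program on each example:
  "lltp" -> "lltp" -> "vvdz" -> "vvd" -> "vd"
  "uymrs" -> "ymrs" -> "iwbc" -> "iwb" -> "iwb"
  "ntiwhvevh" -> "ntwhvvh" -> "xdgrffr" -> "xdg" -> "xdg"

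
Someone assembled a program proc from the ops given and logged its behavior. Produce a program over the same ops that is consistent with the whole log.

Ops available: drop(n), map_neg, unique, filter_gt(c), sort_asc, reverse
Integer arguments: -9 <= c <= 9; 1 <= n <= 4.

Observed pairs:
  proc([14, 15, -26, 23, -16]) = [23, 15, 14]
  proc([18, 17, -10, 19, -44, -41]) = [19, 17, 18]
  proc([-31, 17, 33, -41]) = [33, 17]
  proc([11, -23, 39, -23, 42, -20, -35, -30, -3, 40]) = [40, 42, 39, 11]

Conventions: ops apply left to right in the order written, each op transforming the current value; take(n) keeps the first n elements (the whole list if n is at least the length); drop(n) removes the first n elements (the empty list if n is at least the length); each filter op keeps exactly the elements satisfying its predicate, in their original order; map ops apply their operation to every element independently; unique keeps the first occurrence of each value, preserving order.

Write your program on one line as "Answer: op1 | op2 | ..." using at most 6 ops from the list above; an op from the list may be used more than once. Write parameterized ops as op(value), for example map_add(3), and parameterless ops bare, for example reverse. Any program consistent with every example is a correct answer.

map_neg | unique | map_neg | reverse | filter_gt(2)

Check, running the answer program on each example:
  [14, 15, -26, 23, -16] -> [-14, -15, 26, -23, 16] -> [-14, -15, 26, -23, 16] -> [14, 15, -26, 23, -16] -> [-16, 23, -26, 15, 14] -> [23, 15, 14]
  [18, 17, -10, 19, -44, -41] -> [-18, -17, 10, -19, 44, 41] -> [-18, -17, 10, -19, 44, 41] -> [18, 17, -10, 19, -44, -41] -> [-41, -44, 19, -10, 17, 18] -> [19, 17, 18]
  [-31, 17, 33, -41] -> [31, -17, -33, 41] -> [31, -17, -33, 41] -> [-31, 17, 33, -41] -> [-41, 33, 17, -31] -> [33, 17]
  [11, -23, 39, -23, 42, -20, -35, -30, -3, 40] -> [-11, 23, -39, 23, -42, 20, 35, 30, 3, -40] -> [-11, 23, -39, -42, 20, 35, 30, 3, -40] -> [11, -23, 39, 42, -20, -35, -30, -3, 40] -> [40, -3, -30, -35, -20, 42, 39, -23, 11] -> [40, 42, 39, 11]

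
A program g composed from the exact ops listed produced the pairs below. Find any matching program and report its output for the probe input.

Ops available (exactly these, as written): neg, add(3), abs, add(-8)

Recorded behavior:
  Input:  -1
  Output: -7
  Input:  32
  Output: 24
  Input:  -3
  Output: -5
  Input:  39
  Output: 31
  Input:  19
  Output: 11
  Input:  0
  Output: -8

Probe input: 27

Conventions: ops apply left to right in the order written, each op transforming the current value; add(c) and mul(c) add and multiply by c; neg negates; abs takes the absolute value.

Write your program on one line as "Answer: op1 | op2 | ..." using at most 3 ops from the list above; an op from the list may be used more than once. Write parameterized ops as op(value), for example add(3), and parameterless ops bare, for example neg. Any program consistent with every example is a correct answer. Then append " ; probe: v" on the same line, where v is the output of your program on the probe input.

abs | add(-8) ; probe: 19

Check, running the answer program on each example:
  -1 -> 1 -> -7
  32 -> 32 -> 24
  -3 -> 3 -> -5
  39 -> 39 -> 31
  19 -> 19 -> 11
  0 -> 0 -> -8
  probe: 27 -> 27 -> 19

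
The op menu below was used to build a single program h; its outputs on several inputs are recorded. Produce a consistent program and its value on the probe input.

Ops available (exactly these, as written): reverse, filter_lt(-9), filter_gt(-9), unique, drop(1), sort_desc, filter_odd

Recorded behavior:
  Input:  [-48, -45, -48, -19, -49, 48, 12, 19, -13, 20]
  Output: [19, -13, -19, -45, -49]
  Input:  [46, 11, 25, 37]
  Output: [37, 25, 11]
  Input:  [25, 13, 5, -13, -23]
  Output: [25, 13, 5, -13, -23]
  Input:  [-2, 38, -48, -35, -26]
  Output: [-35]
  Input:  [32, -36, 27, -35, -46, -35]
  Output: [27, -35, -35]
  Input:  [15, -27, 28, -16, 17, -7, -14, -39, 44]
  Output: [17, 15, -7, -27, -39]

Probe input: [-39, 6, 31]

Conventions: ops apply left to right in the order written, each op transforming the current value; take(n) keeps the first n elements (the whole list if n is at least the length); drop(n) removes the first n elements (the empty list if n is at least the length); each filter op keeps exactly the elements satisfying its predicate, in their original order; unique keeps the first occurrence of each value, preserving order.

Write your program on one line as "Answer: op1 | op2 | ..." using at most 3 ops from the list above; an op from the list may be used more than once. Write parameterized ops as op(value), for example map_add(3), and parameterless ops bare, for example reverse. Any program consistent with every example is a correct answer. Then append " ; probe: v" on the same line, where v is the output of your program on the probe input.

filter_odd | reverse | sort_desc ; probe: [31, -39]

Check, running the answer program on each example:
  [-48, -45, -48, -19, -49, 48, 12, 19, -13, 20] -> [-45, -19, -49, 19, -13] -> [-13, 19, -49, -19, -45] -> [19, -13, -19, -45, -49]
  [46, 11, 25, 37] -> [11, 25, 37] -> [37, 25, 11] -> [37, 25, 11]
  [25, 13, 5, -13, -23] -> [25, 13, 5, -13, -23] -> [-23, -13, 5, 13, 25] -> [25, 13, 5, -13, -23]
  [-2, 38, -48, -35, -26] -> [-35] -> [-35] -> [-35]
  [32, -36, 27, -35, -46, -35] -> [27, -35, -35] -> [-35, -35, 27] -> [27, -35, -35]
  [15, -27, 28, -16, 17, -7, -14, -39, 44] -> [15, -27, 17, -7, -39] -> [-39, -7, 17, -27, 15] -> [17, 15, -7, -27, -39]
  probe: [-39, 6, 31] -> [-39, 31] -> [31, -39] -> [31, -39]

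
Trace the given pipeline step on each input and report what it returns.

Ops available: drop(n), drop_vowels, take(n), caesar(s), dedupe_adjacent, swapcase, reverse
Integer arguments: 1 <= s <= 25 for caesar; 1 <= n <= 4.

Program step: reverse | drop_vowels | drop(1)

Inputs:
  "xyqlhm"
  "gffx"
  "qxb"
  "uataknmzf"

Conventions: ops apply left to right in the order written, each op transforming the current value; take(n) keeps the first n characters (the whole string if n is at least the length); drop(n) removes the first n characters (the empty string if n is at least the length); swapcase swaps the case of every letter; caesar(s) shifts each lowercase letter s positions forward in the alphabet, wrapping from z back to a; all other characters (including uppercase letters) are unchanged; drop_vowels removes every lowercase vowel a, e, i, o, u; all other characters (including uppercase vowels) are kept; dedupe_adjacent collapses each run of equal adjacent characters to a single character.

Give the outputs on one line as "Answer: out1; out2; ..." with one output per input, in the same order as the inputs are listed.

"hlqyx"; "ffg"; "xq"; "zmnkt"

Execution, op by op:
  "xyqlhm" -> "mhlqyx" -> "mhlqyx" -> "hlqyx"
  "gffx" -> "xffg" -> "xffg" -> "ffg"
  "qxb" -> "bxq" -> "bxq" -> "xq"
  "uataknmzf" -> "fzmnkatau" -> "fzmnkt" -> "zmnkt"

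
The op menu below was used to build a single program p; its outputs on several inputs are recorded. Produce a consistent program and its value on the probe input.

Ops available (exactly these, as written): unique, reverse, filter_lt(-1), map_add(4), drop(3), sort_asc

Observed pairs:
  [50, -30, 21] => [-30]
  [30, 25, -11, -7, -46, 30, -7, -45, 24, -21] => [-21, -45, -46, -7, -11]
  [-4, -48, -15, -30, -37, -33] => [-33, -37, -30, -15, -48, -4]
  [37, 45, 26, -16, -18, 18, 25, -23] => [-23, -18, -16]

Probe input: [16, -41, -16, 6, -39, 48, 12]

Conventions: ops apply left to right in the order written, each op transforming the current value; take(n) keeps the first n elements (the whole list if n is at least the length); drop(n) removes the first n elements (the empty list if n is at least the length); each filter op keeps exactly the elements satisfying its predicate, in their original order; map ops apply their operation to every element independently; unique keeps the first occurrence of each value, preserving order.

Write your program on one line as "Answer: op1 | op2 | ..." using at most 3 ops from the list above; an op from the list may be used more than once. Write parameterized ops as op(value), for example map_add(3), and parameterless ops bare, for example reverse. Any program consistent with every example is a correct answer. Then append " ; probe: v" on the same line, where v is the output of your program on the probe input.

unique | reverse | filter_lt(-1) ; probe: [-39, -16, -41]

Check, running the answer program on each example:
  [50, -30, 21] -> [50, -30, 21] -> [21, -30, 50] -> [-30]
  [30, 25, -11, -7, -46, 30, -7, -45, 24, -21] -> [30, 25, -11, -7, -46, -45, 24, -21] -> [-21, 24, -45, -46, -7, -11, 25, 30] -> [-21, -45, -46, -7, -11]
  [-4, -48, -15, -30, -37, -33] -> [-4, -48, -15, -30, -37, -33] -> [-33, -37, -30, -15, -48, -4] -> [-33, -37, -30, -15, -48, -4]
  [37, 45, 26, -16, -18, 18, 25, -23] -> [37, 45, 26, -16, -18, 18, 25, -23] -> [-23, 25, 18, -18, -16, 26, 45, 37] -> [-23, -18, -16]
  probe: [16, -41, -16, 6, -39, 48, 12] -> [16, -41, -16, 6, -39, 48, 12] -> [12, 48, -39, 6, -16, -41, 16] -> [-39, -16, -41]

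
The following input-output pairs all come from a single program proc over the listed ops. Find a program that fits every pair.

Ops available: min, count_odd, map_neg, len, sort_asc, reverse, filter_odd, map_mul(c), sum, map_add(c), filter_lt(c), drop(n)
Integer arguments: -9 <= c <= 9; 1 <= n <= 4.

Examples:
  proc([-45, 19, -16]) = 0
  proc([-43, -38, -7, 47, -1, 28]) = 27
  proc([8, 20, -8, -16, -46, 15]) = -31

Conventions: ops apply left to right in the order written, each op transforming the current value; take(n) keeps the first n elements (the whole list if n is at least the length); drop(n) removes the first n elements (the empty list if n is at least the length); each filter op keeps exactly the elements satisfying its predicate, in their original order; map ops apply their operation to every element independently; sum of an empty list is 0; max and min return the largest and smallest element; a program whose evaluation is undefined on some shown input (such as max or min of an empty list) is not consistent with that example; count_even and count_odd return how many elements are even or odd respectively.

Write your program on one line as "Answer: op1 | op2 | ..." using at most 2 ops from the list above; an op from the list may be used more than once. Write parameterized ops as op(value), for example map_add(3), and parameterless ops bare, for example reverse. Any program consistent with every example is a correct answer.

drop(4) | sum

Check, running the answer program on each example:
  [-45, 19, -16] -> [] -> 0
  [-43, -38, -7, 47, -1, 28] -> [-1, 28] -> 27
  [8, 20, -8, -16, -46, 15] -> [-46, 15] -> -31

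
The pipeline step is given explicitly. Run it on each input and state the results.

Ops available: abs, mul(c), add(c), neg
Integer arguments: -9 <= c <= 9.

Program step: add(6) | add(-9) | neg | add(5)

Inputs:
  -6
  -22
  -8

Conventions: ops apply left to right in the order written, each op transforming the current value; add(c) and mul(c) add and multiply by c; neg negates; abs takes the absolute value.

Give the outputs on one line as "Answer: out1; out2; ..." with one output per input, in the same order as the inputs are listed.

14; 30; 16

Execution, op by op:
  -6 -> 0 -> -9 -> 9 -> 14
  -22 -> -16 -> -25 -> 25 -> 30
  -8 -> -2 -> -11 -> 11 -> 16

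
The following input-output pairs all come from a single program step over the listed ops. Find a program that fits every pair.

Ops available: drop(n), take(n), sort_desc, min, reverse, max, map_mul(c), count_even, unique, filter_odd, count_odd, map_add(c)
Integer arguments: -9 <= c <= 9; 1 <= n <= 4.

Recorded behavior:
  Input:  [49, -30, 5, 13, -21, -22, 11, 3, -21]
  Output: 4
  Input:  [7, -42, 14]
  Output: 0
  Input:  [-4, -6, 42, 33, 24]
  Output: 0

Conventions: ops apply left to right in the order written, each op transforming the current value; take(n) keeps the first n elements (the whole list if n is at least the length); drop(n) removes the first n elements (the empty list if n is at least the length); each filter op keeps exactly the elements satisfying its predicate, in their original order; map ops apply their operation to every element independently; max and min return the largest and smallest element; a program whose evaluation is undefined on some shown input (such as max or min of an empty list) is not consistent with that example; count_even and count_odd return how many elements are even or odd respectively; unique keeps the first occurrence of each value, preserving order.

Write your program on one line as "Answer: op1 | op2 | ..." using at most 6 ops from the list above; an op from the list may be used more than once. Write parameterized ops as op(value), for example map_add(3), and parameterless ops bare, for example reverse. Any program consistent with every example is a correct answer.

drop(2) | drop(2) | filter_odd | sort_desc | count_odd

Check, running the answer program on each example:
  [49, -30, 5, 13, -21, -22, 11, 3, -21] -> [5, 13, -21, -22, 11, 3, -21] -> [-21, -22, 11, 3, -21] -> [-21, 11, 3, -21] -> [11, 3, -21, -21] -> 4
  [7, -42, 14] -> [14] -> [] -> [] -> [] -> 0
  [-4, -6, 42, 33, 24] -> [42, 33, 24] -> [24] -> [] -> [] -> 0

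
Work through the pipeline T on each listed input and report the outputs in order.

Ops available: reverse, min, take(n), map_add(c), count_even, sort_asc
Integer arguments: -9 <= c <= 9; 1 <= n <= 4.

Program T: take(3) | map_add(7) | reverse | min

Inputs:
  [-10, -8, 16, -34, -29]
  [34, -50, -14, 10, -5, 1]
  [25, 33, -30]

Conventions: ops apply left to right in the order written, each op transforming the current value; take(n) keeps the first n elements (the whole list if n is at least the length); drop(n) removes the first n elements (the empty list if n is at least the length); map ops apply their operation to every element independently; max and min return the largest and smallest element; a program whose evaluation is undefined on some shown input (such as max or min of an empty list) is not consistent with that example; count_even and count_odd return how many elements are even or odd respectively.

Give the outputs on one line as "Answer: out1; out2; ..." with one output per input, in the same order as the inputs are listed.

Execution, op by op:
  [-10, -8, 16, -34, -29] -> [-10, -8, 16] -> [-3, -1, 23] -> [23, -1, -3] -> -3
  [34, -50, -14, 10, -5, 1] -> [34, -50, -14] -> [41, -43, -7] -> [-7, -43, 41] -> -43
  [25, 33, -30] -> [25, 33, -30] -> [32, 40, -23] -> [-23, 40, 32] -> -23

-3; -43; -23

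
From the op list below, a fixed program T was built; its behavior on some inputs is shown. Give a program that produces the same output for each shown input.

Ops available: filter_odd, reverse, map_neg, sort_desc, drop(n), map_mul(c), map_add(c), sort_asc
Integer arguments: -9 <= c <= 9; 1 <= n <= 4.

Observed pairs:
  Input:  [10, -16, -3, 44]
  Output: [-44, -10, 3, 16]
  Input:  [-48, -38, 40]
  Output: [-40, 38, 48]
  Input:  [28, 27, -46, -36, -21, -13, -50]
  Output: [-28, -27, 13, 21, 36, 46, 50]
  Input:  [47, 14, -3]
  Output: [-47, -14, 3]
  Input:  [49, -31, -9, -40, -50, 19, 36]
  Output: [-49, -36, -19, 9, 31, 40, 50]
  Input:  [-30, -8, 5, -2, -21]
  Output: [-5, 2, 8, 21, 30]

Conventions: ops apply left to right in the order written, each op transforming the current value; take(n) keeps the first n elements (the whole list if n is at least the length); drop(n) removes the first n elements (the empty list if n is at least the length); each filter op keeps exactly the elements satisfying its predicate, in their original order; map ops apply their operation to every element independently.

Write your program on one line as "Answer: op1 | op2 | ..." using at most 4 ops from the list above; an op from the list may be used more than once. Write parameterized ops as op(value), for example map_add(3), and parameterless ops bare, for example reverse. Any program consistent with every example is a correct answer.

reverse | sort_desc | map_neg

Check, running the answer program on each example:
  [10, -16, -3, 44] -> [44, -3, -16, 10] -> [44, 10, -3, -16] -> [-44, -10, 3, 16]
  [-48, -38, 40] -> [40, -38, -48] -> [40, -38, -48] -> [-40, 38, 48]
  [28, 27, -46, -36, -21, -13, -50] -> [-50, -13, -21, -36, -46, 27, 28] -> [28, 27, -13, -21, -36, -46, -50] -> [-28, -27, 13, 21, 36, 46, 50]
  [47, 14, -3] -> [-3, 14, 47] -> [47, 14, -3] -> [-47, -14, 3]
  [49, -31, -9, -40, -50, 19, 36] -> [36, 19, -50, -40, -9, -31, 49] -> [49, 36, 19, -9, -31, -40, -50] -> [-49, -36, -19, 9, 31, 40, 50]
  [-30, -8, 5, -2, -21] -> [-21, -2, 5, -8, -30] -> [5, -2, -8, -21, -30] -> [-5, 2, 8, 21, 30]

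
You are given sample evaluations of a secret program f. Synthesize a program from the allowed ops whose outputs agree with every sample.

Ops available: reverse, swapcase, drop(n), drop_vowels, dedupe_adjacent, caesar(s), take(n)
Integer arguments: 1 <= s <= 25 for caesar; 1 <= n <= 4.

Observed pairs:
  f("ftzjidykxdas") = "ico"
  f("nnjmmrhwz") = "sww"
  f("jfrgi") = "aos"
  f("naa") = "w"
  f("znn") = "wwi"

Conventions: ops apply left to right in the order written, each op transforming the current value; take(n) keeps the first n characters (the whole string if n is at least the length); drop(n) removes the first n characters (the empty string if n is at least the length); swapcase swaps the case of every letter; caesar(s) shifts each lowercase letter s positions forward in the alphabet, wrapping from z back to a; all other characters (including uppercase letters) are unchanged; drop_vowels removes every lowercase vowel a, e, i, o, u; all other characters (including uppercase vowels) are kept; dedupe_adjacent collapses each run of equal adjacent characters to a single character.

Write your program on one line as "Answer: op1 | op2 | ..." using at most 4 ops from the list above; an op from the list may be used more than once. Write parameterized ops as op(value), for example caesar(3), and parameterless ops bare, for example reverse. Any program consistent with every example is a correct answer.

take(3) | drop_vowels | caesar(9) | reverse

Check, running the answer program on each example:
  "ftzjidykxdas" -> "ftz" -> "ftz" -> "oci" -> "ico"
  "nnjmmrhwz" -> "nnj" -> "nnj" -> "wws" -> "sww"
  "jfrgi" -> "jfr" -> "jfr" -> "soa" -> "aos"
  "naa" -> "naa" -> "n" -> "w" -> "w"
  "znn" -> "znn" -> "znn" -> "iww" -> "wwi"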